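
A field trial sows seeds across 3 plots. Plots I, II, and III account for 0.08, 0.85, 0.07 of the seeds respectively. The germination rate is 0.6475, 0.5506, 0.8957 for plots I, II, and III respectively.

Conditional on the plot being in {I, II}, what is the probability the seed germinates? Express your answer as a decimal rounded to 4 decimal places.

Let S = {I, II}.
P(S) = 0.08 + 0.85 = 0.93.
P(G ∩ S) = 0.6475·0.08 + 0.5506·0.85 = 0.0518 + 0.46801 = 0.51981.
P(G | S) = 0.51981 / 0.93 = 0.558935…

P(G|S) ≈ 0.5589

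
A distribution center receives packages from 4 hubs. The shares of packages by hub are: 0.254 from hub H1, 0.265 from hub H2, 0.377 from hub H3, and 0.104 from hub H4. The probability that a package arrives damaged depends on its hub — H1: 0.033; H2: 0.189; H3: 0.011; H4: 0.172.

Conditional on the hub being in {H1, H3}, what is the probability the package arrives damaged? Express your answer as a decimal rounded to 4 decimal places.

0.0199

Let S = {H1, H3}.
P(S) = 0.254 + 0.377 = 0.631.
P(D ∩ S) = 0.033·0.254 + 0.011·0.377 = 0.008382 + 0.004147 = 0.012529.
P(D | S) = 0.012529 / 0.631 = 0.019856…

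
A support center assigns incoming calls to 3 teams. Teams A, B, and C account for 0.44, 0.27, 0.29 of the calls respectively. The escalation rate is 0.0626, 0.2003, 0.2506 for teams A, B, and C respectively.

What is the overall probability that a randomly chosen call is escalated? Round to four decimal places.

By the law of total probability,
P(E) = P(E|A)·P(A) + P(E|B)·P(B) + P(E|C)·P(C)
      = 0.0626·0.44 + 0.2003·0.27 + 0.2506·0.29
      = 0.027544 + 0.054081 + 0.072674 = 0.154299

0.1543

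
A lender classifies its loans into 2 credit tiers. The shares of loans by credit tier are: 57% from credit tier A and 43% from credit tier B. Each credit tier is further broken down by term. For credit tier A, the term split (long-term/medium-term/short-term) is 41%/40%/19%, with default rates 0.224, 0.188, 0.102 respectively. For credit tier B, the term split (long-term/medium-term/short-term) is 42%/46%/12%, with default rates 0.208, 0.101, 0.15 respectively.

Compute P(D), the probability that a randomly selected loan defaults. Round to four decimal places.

P(D) ≈ 0.1715

P(D|A) = 0.41·0.224 + 0.4·0.188 + 0.19·0.102 = 0.09184 + 0.0752 + 0.01938 = 0.18642
P(D|B) = 0.42·0.208 + 0.46·0.101 + 0.12·0.15 = 0.08736 + 0.04646 + 0.018 = 0.15182
By total probability over the outer partition,
P(D) = 0.57·0.18642 + 0.43·0.15182
      = 0.1062594 + 0.0652826 = 0.171542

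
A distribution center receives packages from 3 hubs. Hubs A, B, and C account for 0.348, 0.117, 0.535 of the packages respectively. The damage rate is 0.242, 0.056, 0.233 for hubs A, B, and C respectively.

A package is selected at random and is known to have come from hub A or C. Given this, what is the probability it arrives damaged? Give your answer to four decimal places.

P(D|S) ≈ 0.2365

Let S = {A, C}.
P(S) = 0.348 + 0.535 = 0.883.
P(D ∩ S) = 0.242·0.348 + 0.233·0.535 = 0.084216 + 0.124655 = 0.208871.
P(D | S) = 0.208871 / 0.883 = 0.236547…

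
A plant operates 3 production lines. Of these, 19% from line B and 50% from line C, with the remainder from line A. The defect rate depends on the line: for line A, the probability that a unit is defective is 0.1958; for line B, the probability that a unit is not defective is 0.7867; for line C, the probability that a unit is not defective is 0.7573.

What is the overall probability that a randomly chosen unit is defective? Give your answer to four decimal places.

P(A) = 1 − (0.19 + 0.5) = 0.31.
P(D|B) = 1 − 0.7867 = 0.2133.
P(D|C) = 1 − 0.7573 = 0.2427.
By the law of total probability,
P(D) = P(D|A)·P(A) + P(D|B)·P(B) + P(D|C)·P(C)
      = 0.1958·0.31 + 0.2133·0.19 + 0.2427·0.5
      = 0.060698 + 0.040527 + 0.12135 = 0.222575

0.2226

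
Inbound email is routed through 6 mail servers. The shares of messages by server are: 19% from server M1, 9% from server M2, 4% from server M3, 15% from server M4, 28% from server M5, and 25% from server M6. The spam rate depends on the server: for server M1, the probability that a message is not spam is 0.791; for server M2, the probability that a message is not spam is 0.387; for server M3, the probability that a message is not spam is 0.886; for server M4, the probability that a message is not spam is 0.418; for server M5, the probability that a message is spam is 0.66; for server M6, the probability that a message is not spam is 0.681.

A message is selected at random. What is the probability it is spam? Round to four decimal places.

P(S|M1) = 1 − 0.791 = 0.209.
P(S|M2) = 1 − 0.387 = 0.613.
P(S|M3) = 1 − 0.886 = 0.114.
P(S|M4) = 1 − 0.418 = 0.582.
P(S|M6) = 1 − 0.681 = 0.319.
P(S) = P(S|M1)·P(M1) + P(S|M2)·P(M2) + P(S|M3)·P(M3) + P(S|M4)·P(M4) + P(S|M5)·P(M5) + P(S|M6)·P(M6)
      = 0.209·0.19 + 0.613·0.09 + 0.114·0.04 + 0.582·0.15 + 0.66·0.28 + 0.319·0.25
      = 0.03971 + 0.05517 + 0.00456 + 0.0873 + 0.1848 + 0.07975 = 0.45129

P(S) ≈ 0.4513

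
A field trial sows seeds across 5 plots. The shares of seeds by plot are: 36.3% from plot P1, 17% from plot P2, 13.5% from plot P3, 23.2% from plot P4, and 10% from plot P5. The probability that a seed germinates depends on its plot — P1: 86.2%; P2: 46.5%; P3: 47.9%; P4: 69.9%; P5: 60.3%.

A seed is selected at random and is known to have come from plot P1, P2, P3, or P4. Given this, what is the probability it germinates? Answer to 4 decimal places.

0.6875

Let S = {P1, P2, P3, P4}.
P(S) = 0.363 + 0.17 + 0.135 + 0.232 = 0.9.
P(G ∩ S) = 0.862·0.363 + 0.465·0.17 + 0.479·0.135 + 0.699·0.232 = 0.312906 + 0.07905 + 0.064665 + 0.162168 = 0.618789.
P(G | S) = 0.618789 / 0.9 = 0.687543…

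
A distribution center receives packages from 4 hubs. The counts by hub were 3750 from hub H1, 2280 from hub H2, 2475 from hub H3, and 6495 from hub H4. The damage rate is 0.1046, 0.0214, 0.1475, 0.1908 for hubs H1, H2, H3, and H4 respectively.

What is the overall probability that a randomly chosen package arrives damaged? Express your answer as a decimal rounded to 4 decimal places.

Total: 3750 + 2280 + 2475 + 6495 = 15000.
P(H1) = 3750/15000 = 0.25. P(H2) = 2280/15000 = 0.152. P(H3) = 2475/15000 = 0.165. P(H4) = 6495/15000 = 0.433.
P(D) = P(D|H1)·P(H1) + P(D|H2)·P(H2) + P(D|H3)·P(H3) + P(D|H4)·P(H4)
      = 0.1046·0.25 + 0.0214·0.152 + 0.1475·0.165 + 0.1908·0.433
      = 0.02615 + 0.0032528 + 0.0243375 + 0.0826164 = 0.1363567

0.1364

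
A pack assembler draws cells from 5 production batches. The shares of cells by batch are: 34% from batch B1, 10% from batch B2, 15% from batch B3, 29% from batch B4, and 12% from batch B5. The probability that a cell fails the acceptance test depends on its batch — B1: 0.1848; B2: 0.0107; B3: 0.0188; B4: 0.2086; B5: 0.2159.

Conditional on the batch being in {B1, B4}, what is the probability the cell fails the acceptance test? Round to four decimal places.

Let S = {B1, B4}.
P(S) = 0.34 + 0.29 = 0.63.
P(F ∩ S) = 0.1848·0.34 + 0.2086·0.29 = 0.062832 + 0.060494 = 0.123326.
P(F | S) = 0.123326 / 0.63 = 0.195756…

P(F|S) ≈ 0.1958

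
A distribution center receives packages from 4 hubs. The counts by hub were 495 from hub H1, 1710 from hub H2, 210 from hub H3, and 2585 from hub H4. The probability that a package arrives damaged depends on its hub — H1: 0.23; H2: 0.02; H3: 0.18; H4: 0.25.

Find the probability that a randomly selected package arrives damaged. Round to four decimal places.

0.1664

Total: 495 + 1710 + 210 + 2585 = 5000.
P(H1) = 495/5000 = 0.099. P(H2) = 1710/5000 = 0.342. P(H3) = 210/5000 = 0.042. P(H4) = 2585/5000 = 0.517.
P(D) = P(D|H1)·P(H1) + P(D|H2)·P(H2) + P(D|H3)·P(H3) + P(D|H4)·P(H4)
      = 0.23·0.099 + 0.02·0.342 + 0.18·0.042 + 0.25·0.517
      = 0.02277 + 0.00684 + 0.00756 + 0.12925 = 0.16642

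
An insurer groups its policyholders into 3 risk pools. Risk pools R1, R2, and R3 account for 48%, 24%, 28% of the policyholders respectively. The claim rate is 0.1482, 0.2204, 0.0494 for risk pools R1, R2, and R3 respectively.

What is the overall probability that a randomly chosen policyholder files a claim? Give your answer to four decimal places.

P(C) ≈ 0.1379

Summing over the partition,
P(C) = P(C|R1)·P(R1) + P(C|R2)·P(R2) + P(C|R3)·P(R3)
      = 0.1482·0.48 + 0.2204·0.24 + 0.0494·0.28
      = 0.071136 + 0.052896 + 0.013832 = 0.137864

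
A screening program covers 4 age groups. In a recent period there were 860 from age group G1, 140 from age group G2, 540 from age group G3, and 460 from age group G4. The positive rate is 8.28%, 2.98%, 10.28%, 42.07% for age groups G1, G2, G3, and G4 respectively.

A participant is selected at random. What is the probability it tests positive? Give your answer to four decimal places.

P(T) ≈ 0.1622

Total: 860 + 140 + 540 + 460 = 2000.
P(G1) = 860/2000 = 0.43. P(G2) = 140/2000 = 0.07. P(G3) = 540/2000 = 0.27. P(G4) = 460/2000 = 0.23.
P(T) = P(T|G1)·P(G1) + P(T|G2)·P(G2) + P(T|G3)·P(G3) + P(T|G4)·P(G4)
      = 0.0828·0.43 + 0.0298·0.07 + 0.1028·0.27 + 0.4207·0.23
      = 0.035604 + 0.002086 + 0.027756 + 0.096761 = 0.162207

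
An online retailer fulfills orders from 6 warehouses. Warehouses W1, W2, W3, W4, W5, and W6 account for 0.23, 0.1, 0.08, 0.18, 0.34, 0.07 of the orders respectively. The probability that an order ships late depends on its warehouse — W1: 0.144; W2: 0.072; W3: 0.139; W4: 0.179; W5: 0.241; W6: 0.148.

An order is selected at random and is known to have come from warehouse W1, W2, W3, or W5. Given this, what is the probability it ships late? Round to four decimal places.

Let S = {W1, W2, W3, W5}.
P(S) = 0.23 + 0.1 + 0.08 + 0.34 = 0.75.
P(L ∩ S) = 0.144·0.23 + 0.072·0.1 + 0.139·0.08 + 0.241·0.34 = 0.03312 + 0.0072 + 0.01112 + 0.08194 = 0.13338.
P(L | S) = 0.13338 / 0.75 = 0.177840…

0.1778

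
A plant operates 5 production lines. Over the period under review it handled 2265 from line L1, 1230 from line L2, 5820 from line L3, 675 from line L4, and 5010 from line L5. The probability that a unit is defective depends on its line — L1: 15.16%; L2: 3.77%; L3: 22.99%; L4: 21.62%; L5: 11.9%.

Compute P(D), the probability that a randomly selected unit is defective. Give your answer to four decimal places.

P(D) ≈ 0.1647

Total: 2265 + 1230 + 5820 + 675 + 5010 = 15000.
P(L1) = 2265/15000 = 0.151. P(L2) = 1230/15000 = 0.082. P(L3) = 5820/15000 = 0.388. P(L4) = 675/15000 = 0.045. P(L5) = 5010/15000 = 0.334.
Using total probability over the partition,
P(D) = P(D|L1)·P(L1) + P(D|L2)·P(L2) + P(D|L3)·P(L3) + P(D|L4)·P(L4) + P(D|L5)·P(L5)
      = 0.1516·0.151 + 0.0377·0.082 + 0.2299·0.388 + 0.2162·0.045 + 0.119·0.334
      = 0.0228916 + 0.0030914 + 0.0892012 + 0.009729 + 0.039746 = 0.1646592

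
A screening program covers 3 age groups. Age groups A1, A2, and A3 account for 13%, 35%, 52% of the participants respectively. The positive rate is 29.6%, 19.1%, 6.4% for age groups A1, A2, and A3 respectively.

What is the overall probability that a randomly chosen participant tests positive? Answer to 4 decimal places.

P(T) ≈ 0.1386

Using total probability over the partition,
P(T) = P(T|A1)·P(A1) + P(T|A2)·P(A2) + P(T|A3)·P(A3)
      = 0.296·0.13 + 0.191·0.35 + 0.064·0.52
      = 0.03848 + 0.06685 + 0.03328 = 0.13861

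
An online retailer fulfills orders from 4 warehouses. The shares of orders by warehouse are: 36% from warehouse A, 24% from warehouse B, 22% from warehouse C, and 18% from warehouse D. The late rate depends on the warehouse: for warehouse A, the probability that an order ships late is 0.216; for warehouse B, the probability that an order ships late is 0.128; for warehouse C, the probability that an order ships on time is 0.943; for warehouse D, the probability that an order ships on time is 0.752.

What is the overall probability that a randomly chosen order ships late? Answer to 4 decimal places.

P(L) ≈ 0.1657

P(L|C) = 1 − 0.943 = 0.057.
P(L|D) = 1 − 0.752 = 0.248.
P(L) = P(L|A)·P(A) + P(L|B)·P(B) + P(L|C)·P(C) + P(L|D)·P(D)
      = 0.216·0.36 + 0.128·0.24 + 0.057·0.22 + 0.248·0.18
      = 0.07776 + 0.03072 + 0.01254 + 0.04464 = 0.16566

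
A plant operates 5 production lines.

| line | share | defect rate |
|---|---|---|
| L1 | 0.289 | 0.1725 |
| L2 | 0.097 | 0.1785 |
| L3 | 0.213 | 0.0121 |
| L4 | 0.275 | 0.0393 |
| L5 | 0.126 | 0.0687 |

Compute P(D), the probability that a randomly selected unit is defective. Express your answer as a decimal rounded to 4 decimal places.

P(D) ≈ 0.0892

By the law of total probability,
P(D) = P(D|L1)·P(L1) + P(D|L2)·P(L2) + P(D|L3)·P(L3) + P(D|L4)·P(L4) + P(D|L5)·P(L5)
      = 0.1725·0.289 + 0.1785·0.097 + 0.0121·0.213 + 0.0393·0.275 + 0.0687·0.126
      = 0.0498525 + 0.0173145 + 0.0025773 + 0.0108075 + 0.0086562 = 0.089208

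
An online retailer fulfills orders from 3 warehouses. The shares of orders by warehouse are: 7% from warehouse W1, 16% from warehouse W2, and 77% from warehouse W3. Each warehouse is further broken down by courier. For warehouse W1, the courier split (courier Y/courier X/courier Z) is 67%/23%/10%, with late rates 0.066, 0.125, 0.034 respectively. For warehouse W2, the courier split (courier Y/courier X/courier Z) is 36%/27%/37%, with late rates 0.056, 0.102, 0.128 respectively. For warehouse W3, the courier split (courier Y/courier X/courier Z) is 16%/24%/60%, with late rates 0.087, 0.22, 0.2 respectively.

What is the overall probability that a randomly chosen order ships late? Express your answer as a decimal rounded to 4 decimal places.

P(L) ≈ 0.1643

P(L|W1) = 0.67·0.066 + 0.23·0.125 + 0.1·0.034 = 0.04422 + 0.02875 + 0.0034 = 0.07637
P(L|W2) = 0.36·0.056 + 0.27·0.102 + 0.37·0.128 = 0.02016 + 0.02754 + 0.04736 = 0.09506
P(L|W3) = 0.16·0.087 + 0.24·0.22 + 0.6·0.2 = 0.01392 + 0.0528 + 0.12 = 0.18672
Then overall,
P(L) = 0.07·0.07637 + 0.16·0.09506 + 0.77·0.18672
      = 0.0053459 + 0.0152096 + 0.1437744 = 0.1643299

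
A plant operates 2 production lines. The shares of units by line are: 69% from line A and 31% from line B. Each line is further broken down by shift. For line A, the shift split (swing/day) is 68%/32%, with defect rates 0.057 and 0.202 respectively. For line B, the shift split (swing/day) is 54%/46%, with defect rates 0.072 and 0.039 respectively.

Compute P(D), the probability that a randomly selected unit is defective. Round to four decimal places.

0.0890

P(D|A) = 0.68·0.057 + 0.32·0.202 = 0.03876 + 0.06464 = 0.1034
P(D|B) = 0.54·0.072 + 0.46·0.039 = 0.03888 + 0.01794 = 0.05682
By total probability over the outer partition,
P(D) = 0.69·0.1034 + 0.31·0.05682
      = 0.071346 + 0.0176142 = 0.0889602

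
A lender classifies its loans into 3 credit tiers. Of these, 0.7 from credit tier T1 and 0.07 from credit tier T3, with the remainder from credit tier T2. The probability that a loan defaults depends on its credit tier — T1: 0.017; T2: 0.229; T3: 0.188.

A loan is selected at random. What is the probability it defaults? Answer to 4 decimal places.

P(D) ≈ 0.0777

P(T2) = 1 − (0.7 + 0.07) = 0.23.
P(D) = P(D|T1)·P(T1) + P(D|T2)·P(T2) + P(D|T3)·P(T3)
      = 0.017·0.7 + 0.229·0.23 + 0.188·0.07
      = 0.0119 + 0.05267 + 0.01316 = 0.07773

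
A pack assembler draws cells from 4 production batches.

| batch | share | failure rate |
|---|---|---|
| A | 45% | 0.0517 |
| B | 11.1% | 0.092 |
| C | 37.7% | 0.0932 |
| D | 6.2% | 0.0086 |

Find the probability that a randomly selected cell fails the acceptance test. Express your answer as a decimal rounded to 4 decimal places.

P(F) ≈ 0.0691

Using total probability over the partition,
P(F) = P(F|A)·P(A) + P(F|B)·P(B) + P(F|C)·P(C) + P(F|D)·P(D)
      = 0.0517·0.45 + 0.092·0.111 + 0.0932·0.377 + 0.0086·0.062
      = 0.023265 + 0.010212 + 0.0351364 + 0.0005332 = 0.0691466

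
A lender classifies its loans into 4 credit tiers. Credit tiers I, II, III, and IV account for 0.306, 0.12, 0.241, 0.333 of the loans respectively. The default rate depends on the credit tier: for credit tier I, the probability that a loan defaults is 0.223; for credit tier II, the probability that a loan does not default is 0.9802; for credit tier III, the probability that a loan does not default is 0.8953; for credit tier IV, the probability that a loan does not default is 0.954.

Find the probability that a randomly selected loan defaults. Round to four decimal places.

P(D|II) = 1 − 0.9802 = 0.0198.
P(D|III) = 1 − 0.8953 = 0.1047.
P(D|IV) = 1 − 0.954 = 0.046.
By the law of total probability,
P(D) = P(D|I)·P(I) + P(D|II)·P(II) + P(D|III)·P(III) + P(D|IV)·P(IV)
      = 0.223·0.306 + 0.0198·0.12 + 0.1047·0.241 + 0.046·0.333
      = 0.068238 + 0.002376 + 0.0252327 + 0.015318 = 0.1111647

0.1112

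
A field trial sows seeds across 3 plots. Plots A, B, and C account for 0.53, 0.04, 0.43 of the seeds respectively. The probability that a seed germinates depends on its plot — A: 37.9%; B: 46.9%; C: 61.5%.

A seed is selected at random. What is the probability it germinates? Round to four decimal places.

Summing over the partition,
P(G) = P(G|A)·P(A) + P(G|B)·P(B) + P(G|C)·P(C)
      = 0.379·0.53 + 0.469·0.04 + 0.615·0.43
      = 0.20087 + 0.01876 + 0.26445 = 0.48408

P(G) ≈ 0.4841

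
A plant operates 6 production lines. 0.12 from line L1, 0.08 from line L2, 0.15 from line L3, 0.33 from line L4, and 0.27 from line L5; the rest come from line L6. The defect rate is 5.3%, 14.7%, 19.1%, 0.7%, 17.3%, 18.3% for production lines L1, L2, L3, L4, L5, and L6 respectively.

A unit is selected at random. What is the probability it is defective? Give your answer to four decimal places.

0.1049

P(L6) = 1 − (0.12 + 0.08 + 0.15 + 0.33 + 0.27) = 0.05.
Using total probability over the partition,
P(D) = P(D|L1)·P(L1) + P(D|L2)·P(L2) + P(D|L3)·P(L3) + P(D|L4)·P(L4) + P(D|L5)·P(L5) + P(D|L6)·P(L6)
      = 0.053·0.12 + 0.147·0.08 + 0.191·0.15 + 0.007·0.33 + 0.173·0.27 + 0.183·0.05
      = 0.00636 + 0.01176 + 0.02865 + 0.00231 + 0.04671 + 0.00915 = 0.10494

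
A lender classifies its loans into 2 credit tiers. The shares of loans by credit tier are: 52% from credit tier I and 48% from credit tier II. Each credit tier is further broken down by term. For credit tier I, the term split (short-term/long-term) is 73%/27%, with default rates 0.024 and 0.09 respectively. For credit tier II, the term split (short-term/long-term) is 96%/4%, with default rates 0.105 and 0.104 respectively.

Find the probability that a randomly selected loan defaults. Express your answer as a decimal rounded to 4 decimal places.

0.0721

P(D|I) = 0.73·0.024 + 0.27·0.09 = 0.01752 + 0.0243 = 0.04182
P(D|II) = 0.96·0.105 + 0.04·0.104 = 0.1008 + 0.00416 = 0.10496
By total probability over the outer partition,
P(D) = 0.52·0.04182 + 0.48·0.10496
      = 0.0217464 + 0.0503808 = 0.0721272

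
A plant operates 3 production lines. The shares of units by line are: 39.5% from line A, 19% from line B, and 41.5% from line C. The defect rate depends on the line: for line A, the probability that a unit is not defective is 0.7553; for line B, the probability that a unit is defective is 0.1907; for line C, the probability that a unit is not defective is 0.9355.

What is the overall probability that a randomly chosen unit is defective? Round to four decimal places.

P(D|A) = 1 − 0.7553 = 0.2447.
P(D|C) = 1 − 0.9355 = 0.0645.
Using total probability over the partition,
P(D) = P(D|A)·P(A) + P(D|B)·P(B) + P(D|C)·P(C)
      = 0.2447·0.395 + 0.1907·0.19 + 0.0645·0.415
      = 0.0966565 + 0.036233 + 0.0267675 = 0.159657

P(D) ≈ 0.1597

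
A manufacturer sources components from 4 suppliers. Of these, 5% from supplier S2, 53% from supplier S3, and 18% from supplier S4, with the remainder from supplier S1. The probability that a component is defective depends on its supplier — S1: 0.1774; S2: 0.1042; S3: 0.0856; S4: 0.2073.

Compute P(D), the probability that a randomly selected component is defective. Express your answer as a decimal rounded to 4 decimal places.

P(D) ≈ 0.1305

P(S1) = 1 − (0.05 + 0.53 + 0.18) = 0.24.
P(D) = P(D|S1)·P(S1) + P(D|S2)·P(S2) + P(D|S3)·P(S3) + P(D|S4)·P(S4)
      = 0.1774·0.24 + 0.1042·0.05 + 0.0856·0.53 + 0.2073·0.18
      = 0.042576 + 0.00521 + 0.045368 + 0.037314 = 0.130468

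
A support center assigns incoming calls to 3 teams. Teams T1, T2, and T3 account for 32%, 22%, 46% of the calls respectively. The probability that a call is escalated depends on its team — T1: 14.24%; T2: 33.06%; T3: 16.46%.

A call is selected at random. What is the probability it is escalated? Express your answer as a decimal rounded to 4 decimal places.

0.1940

P(E) = P(E|T1)·P(T1) + P(E|T2)·P(T2) + P(E|T3)·P(T3)
      = 0.1424·0.32 + 0.3306·0.22 + 0.1646·0.46
      = 0.045568 + 0.072732 + 0.075716 = 0.194016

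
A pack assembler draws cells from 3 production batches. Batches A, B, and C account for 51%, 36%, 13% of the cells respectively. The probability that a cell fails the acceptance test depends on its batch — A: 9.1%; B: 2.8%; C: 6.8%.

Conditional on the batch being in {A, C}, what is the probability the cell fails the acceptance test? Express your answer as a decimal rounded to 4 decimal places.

Let S = {A, C}.
P(S) = 0.51 + 0.13 = 0.64.
P(F ∩ S) = 0.091·0.51 + 0.068·0.13 = 0.04641 + 0.00884 = 0.05525.
P(F | S) = 0.05525 / 0.64 = 0.086328…

0.0863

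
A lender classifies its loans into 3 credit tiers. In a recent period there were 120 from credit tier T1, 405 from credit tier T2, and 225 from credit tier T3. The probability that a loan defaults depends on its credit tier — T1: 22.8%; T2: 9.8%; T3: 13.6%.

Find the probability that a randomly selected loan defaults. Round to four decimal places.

P(D) ≈ 0.1302

Total: 120 + 405 + 225 = 750.
P(T1) = 120/750 = 0.16. P(T2) = 405/750 = 0.54. P(T3) = 225/750 = 0.3.
P(D) = P(D|T1)·P(T1) + P(D|T2)·P(T2) + P(D|T3)·P(T3)
      = 0.228·0.16 + 0.098·0.54 + 0.136·0.3
      = 0.03648 + 0.05292 + 0.0408 = 0.1302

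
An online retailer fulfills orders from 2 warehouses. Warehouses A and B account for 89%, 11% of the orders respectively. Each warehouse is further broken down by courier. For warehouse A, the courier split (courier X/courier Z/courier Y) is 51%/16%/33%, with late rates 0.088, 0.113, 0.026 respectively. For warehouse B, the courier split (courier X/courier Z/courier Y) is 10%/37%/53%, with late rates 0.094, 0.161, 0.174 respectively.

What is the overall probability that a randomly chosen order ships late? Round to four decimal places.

P(L|A) = 0.51·0.088 + 0.16·0.113 + 0.33·0.026 = 0.04488 + 0.01808 + 0.00858 = 0.07154
P(L|B) = 0.1·0.094 + 0.37·0.161 + 0.53·0.174 = 0.0094 + 0.05957 + 0.09222 = 0.16119
Then overall,
P(L) = 0.89·0.07154 + 0.11·0.16119
      = 0.0636706 + 0.0177309 = 0.0814015

0.0814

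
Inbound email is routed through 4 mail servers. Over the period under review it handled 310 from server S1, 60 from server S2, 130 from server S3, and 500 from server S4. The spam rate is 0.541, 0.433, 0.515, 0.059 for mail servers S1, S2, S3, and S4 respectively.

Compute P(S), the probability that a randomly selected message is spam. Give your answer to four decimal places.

P(S) ≈ 0.2901

Total: 310 + 60 + 130 + 500 = 1000.
P(S1) = 310/1000 = 0.31. P(S2) = 60/1000 = 0.06. P(S3) = 130/1000 = 0.13. P(S4) = 500/1000 = 0.5.
Summing over the partition,
P(S) = P(S|S1)·P(S1) + P(S|S2)·P(S2) + P(S|S3)·P(S3) + P(S|S4)·P(S4)
      = 0.541·0.31 + 0.433·0.06 + 0.515·0.13 + 0.059·0.5
      = 0.16771 + 0.02598 + 0.06695 + 0.0295 = 0.29014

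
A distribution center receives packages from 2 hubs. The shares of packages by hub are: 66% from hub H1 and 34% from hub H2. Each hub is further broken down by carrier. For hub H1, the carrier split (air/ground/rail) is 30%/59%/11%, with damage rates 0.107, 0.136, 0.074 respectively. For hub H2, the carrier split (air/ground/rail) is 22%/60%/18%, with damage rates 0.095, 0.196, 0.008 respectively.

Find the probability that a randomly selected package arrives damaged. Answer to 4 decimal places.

0.1271

P(D|H1) = 0.3·0.107 + 0.59·0.136 + 0.11·0.074 = 0.0321 + 0.08024 + 0.00814 = 0.12048
P(D|H2) = 0.22·0.095 + 0.6·0.196 + 0.18·0.008 = 0.0209 + 0.1176 + 0.00144 = 0.13994
Then overall,
P(D) = 0.66·0.12048 + 0.34·0.13994
      = 0.0795168 + 0.0475796 = 0.1270964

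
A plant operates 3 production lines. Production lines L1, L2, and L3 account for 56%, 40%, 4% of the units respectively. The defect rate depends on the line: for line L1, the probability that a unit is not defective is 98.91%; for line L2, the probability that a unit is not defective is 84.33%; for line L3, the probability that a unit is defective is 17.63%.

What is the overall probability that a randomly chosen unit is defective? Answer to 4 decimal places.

P(D) ≈ 0.0758

P(D|L1) = 1 − 0.9891 = 0.0109.
P(D|L2) = 1 − 0.8433 = 0.1567.
By the law of total probability,
P(D) = P(D|L1)·P(L1) + P(D|L2)·P(L2) + P(D|L3)·P(L3)
      = 0.0109·0.56 + 0.1567·0.4 + 0.1763·0.04
      = 0.006104 + 0.06268 + 0.007052 = 0.075836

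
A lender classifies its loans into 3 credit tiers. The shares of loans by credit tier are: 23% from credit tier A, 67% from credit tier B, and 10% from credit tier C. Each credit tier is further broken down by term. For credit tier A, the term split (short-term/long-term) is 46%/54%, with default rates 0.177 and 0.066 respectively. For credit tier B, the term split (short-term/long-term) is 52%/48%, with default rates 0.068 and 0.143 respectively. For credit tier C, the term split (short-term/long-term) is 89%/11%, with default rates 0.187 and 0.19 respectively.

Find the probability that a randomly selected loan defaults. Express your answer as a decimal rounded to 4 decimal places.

P(D|A) = 0.46·0.177 + 0.54·0.066 = 0.08142 + 0.03564 = 0.11706
P(D|B) = 0.52·0.068 + 0.48·0.143 = 0.03536 + 0.06864 = 0.104
P(D|C) = 0.89·0.187 + 0.11·0.19 = 0.16643 + 0.0209 = 0.18733
Then overall,
P(D) = 0.23·0.11706 + 0.67·0.104 + 0.1·0.18733
      = 0.0269238 + 0.06968 + 0.018733 = 0.1153368

0.1153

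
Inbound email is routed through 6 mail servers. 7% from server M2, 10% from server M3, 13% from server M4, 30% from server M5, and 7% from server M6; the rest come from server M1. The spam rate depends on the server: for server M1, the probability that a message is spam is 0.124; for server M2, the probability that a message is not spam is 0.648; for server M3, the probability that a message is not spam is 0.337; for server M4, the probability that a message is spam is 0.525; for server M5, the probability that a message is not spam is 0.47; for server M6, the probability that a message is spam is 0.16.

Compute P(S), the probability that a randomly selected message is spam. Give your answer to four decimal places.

P(S) ≈ 0.3703

P(M1) = 1 − (0.07 + 0.1 + 0.13 + 0.3 + 0.07) = 0.33.
P(S|M2) = 1 − 0.648 = 0.352.
P(S|M3) = 1 − 0.337 = 0.663.
P(S|M5) = 1 − 0.47 = 0.53.
P(S) = P(S|M1)·P(M1) + P(S|M2)·P(M2) + P(S|M3)·P(M3) + P(S|M4)·P(M4) + P(S|M5)·P(M5) + P(S|M6)·P(M6)
      = 0.124·0.33 + 0.352·0.07 + 0.663·0.1 + 0.525·0.13 + 0.53·0.3 + 0.16·0.07
      = 0.04092 + 0.02464 + 0.0663 + 0.06825 + 0.159 + 0.0112 = 0.37031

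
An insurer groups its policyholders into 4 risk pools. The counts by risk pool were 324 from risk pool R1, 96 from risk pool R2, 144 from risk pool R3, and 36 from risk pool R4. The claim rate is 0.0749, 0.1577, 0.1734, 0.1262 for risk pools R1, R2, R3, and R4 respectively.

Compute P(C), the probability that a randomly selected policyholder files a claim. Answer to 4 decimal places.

Total: 324 + 96 + 144 + 36 = 600.
P(R1) = 324/600 = 0.54. P(R2) = 96/600 = 0.16. P(R3) = 144/600 = 0.24. P(R4) = 36/600 = 0.06.
Summing over the partition,
P(C) = P(C|R1)·P(R1) + P(C|R2)·P(R2) + P(C|R3)·P(R3) + P(C|R4)·P(R4)
      = 0.0749·0.54 + 0.1577·0.16 + 0.1734·0.24 + 0.1262·0.06
      = 0.040446 + 0.025232 + 0.041616 + 0.007572 = 0.114866

0.1149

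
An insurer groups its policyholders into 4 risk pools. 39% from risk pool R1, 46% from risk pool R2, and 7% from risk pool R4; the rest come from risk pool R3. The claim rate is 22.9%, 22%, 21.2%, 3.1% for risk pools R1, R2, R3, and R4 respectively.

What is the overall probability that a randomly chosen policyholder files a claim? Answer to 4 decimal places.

P(C) ≈ 0.2096

P(R3) = 1 − (0.39 + 0.46 + 0.07) = 0.08.
By the law of total probability,
P(C) = P(C|R1)·P(R1) + P(C|R2)·P(R2) + P(C|R3)·P(R3) + P(C|R4)·P(R4)
      = 0.229·0.39 + 0.22·0.46 + 0.212·0.08 + 0.031·0.07
      = 0.08931 + 0.1012 + 0.01696 + 0.00217 = 0.20964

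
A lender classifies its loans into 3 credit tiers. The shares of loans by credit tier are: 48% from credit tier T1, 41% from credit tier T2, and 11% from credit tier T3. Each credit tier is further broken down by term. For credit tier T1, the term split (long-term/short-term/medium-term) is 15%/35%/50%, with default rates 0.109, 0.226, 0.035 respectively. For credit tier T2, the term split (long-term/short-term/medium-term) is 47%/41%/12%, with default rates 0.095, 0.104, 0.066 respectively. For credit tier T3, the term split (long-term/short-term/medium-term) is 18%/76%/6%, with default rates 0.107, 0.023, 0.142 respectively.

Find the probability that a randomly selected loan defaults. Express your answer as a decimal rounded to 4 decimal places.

P(D) ≈ 0.0982

P(D|T1) = 0.15·0.109 + 0.35·0.226 + 0.5·0.035 = 0.01635 + 0.0791 + 0.0175 = 0.11295
P(D|T2) = 0.47·0.095 + 0.41·0.104 + 0.12·0.066 = 0.04465 + 0.04264 + 0.00792 = 0.09521
P(D|T3) = 0.18·0.107 + 0.76·0.023 + 0.06·0.142 = 0.01926 + 0.01748 + 0.00852 = 0.04526
By total probability over the outer partition,
P(D) = 0.48·0.11295 + 0.41·0.09521 + 0.11·0.04526
      = 0.054216 + 0.0390361 + 0.0049786 = 0.0982307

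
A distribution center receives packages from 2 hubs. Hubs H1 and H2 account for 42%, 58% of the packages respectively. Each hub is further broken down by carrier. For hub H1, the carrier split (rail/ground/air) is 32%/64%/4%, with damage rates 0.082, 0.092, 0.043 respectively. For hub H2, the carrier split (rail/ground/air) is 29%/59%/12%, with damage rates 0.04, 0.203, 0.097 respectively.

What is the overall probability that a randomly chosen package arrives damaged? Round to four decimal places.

P(D|H1) = 0.32·0.082 + 0.64·0.092 + 0.04·0.043 = 0.02624 + 0.05888 + 0.00172 = 0.08684
P(D|H2) = 0.29·0.04 + 0.59·0.203 + 0.12·0.097 = 0.0116 + 0.11977 + 0.01164 = 0.14301
By total probability over the outer partition,
P(D) = 0.42·0.08684 + 0.58·0.14301
      = 0.0364728 + 0.0829458 = 0.1194186

0.1194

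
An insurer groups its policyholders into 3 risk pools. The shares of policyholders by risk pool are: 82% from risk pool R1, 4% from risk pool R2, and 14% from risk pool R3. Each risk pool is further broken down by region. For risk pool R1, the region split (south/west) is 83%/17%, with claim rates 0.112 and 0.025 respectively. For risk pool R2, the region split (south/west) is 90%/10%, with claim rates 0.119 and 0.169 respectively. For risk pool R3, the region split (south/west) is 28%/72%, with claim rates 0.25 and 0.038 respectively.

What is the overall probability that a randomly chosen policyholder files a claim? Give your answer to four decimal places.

P(C|R1) = 0.83·0.112 + 0.17·0.025 = 0.09296 + 0.00425 = 0.09721
P(C|R2) = 0.9·0.119 + 0.1·0.169 = 0.1071 + 0.0169 = 0.124
P(C|R3) = 0.28·0.25 + 0.72·0.038 = 0.07 + 0.02736 = 0.09736
Then overall,
P(C) = 0.82·0.09721 + 0.04·0.124 + 0.14·0.09736
      = 0.0797122 + 0.00496 + 0.0136304 = 0.0983026

P(C) ≈ 0.0983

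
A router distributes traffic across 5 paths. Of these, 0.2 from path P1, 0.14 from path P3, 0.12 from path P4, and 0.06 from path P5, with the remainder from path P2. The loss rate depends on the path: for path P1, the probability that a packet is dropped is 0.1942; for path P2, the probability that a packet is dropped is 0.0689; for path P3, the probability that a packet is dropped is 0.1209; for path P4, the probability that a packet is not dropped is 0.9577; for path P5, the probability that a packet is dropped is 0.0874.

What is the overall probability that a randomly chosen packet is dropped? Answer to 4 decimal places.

P(P2) = 1 − (0.2 + 0.14 + 0.12 + 0.06) = 0.48.
P(L|P4) = 1 − 0.9577 = 0.0423.
P(L) = P(L|P1)·P(P1) + P(L|P2)·P(P2) + P(L|P3)·P(P3) + P(L|P4)·P(P4) + P(L|P5)·P(P5)
      = 0.1942·0.2 + 0.0689·0.48 + 0.1209·0.14 + 0.0423·0.12 + 0.0874·0.06
      = 0.03884 + 0.033072 + 0.016926 + 0.005076 + 0.005244 = 0.099158

0.0992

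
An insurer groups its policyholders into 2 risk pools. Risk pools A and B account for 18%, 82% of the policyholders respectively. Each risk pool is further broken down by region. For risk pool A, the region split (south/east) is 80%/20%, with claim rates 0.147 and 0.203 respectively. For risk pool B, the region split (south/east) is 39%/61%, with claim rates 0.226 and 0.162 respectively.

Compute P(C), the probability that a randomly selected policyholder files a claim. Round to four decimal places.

P(C) ≈ 0.1818

P(C|A) = 0.8·0.147 + 0.2·0.203 = 0.1176 + 0.0406 = 0.1582
P(C|B) = 0.39·0.226 + 0.61·0.162 = 0.08814 + 0.09882 = 0.18696
By total probability over the outer partition,
P(C) = 0.18·0.1582 + 0.82·0.18696
      = 0.028476 + 0.1533072 = 0.1817832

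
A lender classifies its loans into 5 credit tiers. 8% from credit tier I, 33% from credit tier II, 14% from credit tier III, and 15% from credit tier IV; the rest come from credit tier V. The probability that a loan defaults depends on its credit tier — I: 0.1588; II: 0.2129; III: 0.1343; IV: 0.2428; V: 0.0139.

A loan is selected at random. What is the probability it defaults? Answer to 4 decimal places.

0.1424

P(V) = 1 − (0.08 + 0.33 + 0.14 + 0.15) = 0.3.
P(D) = P(D|I)·P(I) + P(D|II)·P(II) + P(D|III)·P(III) + P(D|IV)·P(IV) + P(D|V)·P(V)
      = 0.1588·0.08 + 0.2129·0.33 + 0.1343·0.14 + 0.2428·0.15 + 0.0139·0.3
      = 0.012704 + 0.070257 + 0.018802 + 0.03642 + 0.00417 = 0.142353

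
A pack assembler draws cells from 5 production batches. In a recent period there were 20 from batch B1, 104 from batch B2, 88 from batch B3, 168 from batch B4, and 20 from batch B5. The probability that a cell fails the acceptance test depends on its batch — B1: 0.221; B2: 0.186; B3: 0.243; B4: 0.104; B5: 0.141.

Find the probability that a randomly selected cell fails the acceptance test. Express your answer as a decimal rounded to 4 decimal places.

0.1636

Total: 20 + 104 + 88 + 168 + 20 = 400.
P(B1) = 20/400 = 0.05. P(B2) = 104/400 = 0.26. P(B3) = 88/400 = 0.22. P(B4) = 168/400 = 0.42. P(B5) = 20/400 = 0.05.
By the law of total probability,
P(F) = P(F|B1)·P(B1) + P(F|B2)·P(B2) + P(F|B3)·P(B3) + P(F|B4)·P(B4) + P(F|B5)·P(B5)
      = 0.221·0.05 + 0.186·0.26 + 0.243·0.22 + 0.104·0.42 + 0.141·0.05
      = 0.01105 + 0.04836 + 0.05346 + 0.04368 + 0.00705 = 0.1636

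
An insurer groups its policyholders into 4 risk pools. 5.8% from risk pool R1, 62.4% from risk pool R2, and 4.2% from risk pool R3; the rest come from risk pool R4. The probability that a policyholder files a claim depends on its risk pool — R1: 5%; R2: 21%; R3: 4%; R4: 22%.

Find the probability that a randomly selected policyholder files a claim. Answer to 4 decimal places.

P(R4) = 1 − (0.058 + 0.624 + 0.042) = 0.276.
By the law of total probability,
P(C) = P(C|R1)·P(R1) + P(C|R2)·P(R2) + P(C|R3)·P(R3) + P(C|R4)·P(R4)
      = 0.05·0.058 + 0.21·0.624 + 0.04·0.042 + 0.22·0.276
      = 0.0029 + 0.13104 + 0.00168 + 0.06072 = 0.19634

P(C) ≈ 0.1963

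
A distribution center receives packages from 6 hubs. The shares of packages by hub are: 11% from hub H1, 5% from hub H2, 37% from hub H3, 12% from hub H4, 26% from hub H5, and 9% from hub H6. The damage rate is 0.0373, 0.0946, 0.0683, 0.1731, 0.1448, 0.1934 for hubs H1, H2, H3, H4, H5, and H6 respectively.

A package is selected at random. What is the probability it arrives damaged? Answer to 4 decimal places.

Summing over the partition,
P(D) = P(D|H1)·P(H1) + P(D|H2)·P(H2) + P(D|H3)·P(H3) + P(D|H4)·P(H4) + P(D|H5)·P(H5) + P(D|H6)·P(H6)
      = 0.0373·0.11 + 0.0946·0.05 + 0.0683·0.37 + 0.1731·0.12 + 0.1448·0.26 + 0.1934·0.09
      = 0.004103 + 0.00473 + 0.025271 + 0.020772 + 0.037648 + 0.017406 = 0.10993

0.1099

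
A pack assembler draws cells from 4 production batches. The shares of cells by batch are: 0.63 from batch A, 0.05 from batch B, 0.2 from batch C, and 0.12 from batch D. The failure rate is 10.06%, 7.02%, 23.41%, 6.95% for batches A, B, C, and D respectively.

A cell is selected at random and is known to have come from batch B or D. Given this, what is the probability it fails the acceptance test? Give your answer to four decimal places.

Let S = {B, D}.
P(S) = 0.05 + 0.12 = 0.17.
P(F ∩ S) = 0.0702·0.05 + 0.0695·0.12 = 0.00351 + 0.00834 = 0.01185.
P(F | S) = 0.01185 / 0.17 = 0.069706…

0.0697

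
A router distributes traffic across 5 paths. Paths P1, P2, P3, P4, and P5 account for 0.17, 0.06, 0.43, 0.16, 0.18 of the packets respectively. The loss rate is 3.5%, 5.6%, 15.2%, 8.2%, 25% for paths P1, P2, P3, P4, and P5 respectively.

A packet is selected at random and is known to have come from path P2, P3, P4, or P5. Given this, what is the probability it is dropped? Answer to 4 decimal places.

P(L|S) ≈ 0.1528

Let S = {P2, P3, P4, P5}.
P(S) = 0.06 + 0.43 + 0.16 + 0.18 = 0.83.
P(L ∩ S) = 0.056·0.06 + 0.152·0.43 + 0.082·0.16 + 0.25·0.18 = 0.00336 + 0.06536 + 0.01312 + 0.045 = 0.12684.
P(L | S) = 0.12684 / 0.83 = 0.152819…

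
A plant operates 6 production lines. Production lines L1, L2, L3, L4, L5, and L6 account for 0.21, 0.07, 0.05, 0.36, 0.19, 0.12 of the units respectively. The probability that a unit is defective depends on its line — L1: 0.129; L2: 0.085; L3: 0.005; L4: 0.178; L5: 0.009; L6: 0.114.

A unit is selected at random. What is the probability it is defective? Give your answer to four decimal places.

P(D) ≈ 0.1128

P(D) = P(D|L1)·P(L1) + P(D|L2)·P(L2) + P(D|L3)·P(L3) + P(D|L4)·P(L4) + P(D|L5)·P(L5) + P(D|L6)·P(L6)
      = 0.129·0.21 + 0.085·0.07 + 0.005·0.05 + 0.178·0.36 + 0.009·0.19 + 0.114·0.12
      = 0.02709 + 0.00595 + 0.00025 + 0.06408 + 0.00171 + 0.01368 = 0.11276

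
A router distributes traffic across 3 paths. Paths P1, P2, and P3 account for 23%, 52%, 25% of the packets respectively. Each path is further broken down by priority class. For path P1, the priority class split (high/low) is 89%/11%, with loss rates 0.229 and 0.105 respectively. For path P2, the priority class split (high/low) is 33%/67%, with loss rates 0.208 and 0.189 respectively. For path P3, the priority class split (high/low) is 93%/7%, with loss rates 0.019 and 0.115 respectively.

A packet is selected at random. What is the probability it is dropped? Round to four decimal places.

P(L) ≈ 0.1575

P(L|P1) = 0.89·0.229 + 0.11·0.105 = 0.20381 + 0.01155 = 0.21536
P(L|P2) = 0.33·0.208 + 0.67·0.189 = 0.06864 + 0.12663 = 0.19527
P(L|P3) = 0.93·0.019 + 0.07·0.115 = 0.01767 + 0.00805 = 0.02572
Then overall,
P(L) = 0.23·0.21536 + 0.52·0.19527 + 0.25·0.02572
      = 0.0495328 + 0.1015404 + 0.00643 = 0.1575032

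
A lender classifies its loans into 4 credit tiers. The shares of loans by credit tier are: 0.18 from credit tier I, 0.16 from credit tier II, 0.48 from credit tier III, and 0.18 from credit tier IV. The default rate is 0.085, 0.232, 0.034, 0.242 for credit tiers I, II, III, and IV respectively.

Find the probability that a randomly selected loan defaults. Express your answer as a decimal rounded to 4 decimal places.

P(D) = P(D|I)·P(I) + P(D|II)·P(II) + P(D|III)·P(III) + P(D|IV)·P(IV)
      = 0.085·0.18 + 0.232·0.16 + 0.034·0.48 + 0.242·0.18
      = 0.0153 + 0.03712 + 0.01632 + 0.04356 = 0.1123

0.1123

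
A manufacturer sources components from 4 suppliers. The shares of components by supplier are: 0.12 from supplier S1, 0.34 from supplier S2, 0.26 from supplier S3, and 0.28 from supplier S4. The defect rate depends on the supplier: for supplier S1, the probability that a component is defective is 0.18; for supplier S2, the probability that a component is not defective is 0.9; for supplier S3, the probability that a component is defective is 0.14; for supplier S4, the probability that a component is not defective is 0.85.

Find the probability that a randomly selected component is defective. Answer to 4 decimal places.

0.1340

P(D|S2) = 1 − 0.9 = 0.1.
P(D|S4) = 1 − 0.85 = 0.15.
P(D) = P(D|S1)·P(S1) + P(D|S2)·P(S2) + P(D|S3)·P(S3) + P(D|S4)·P(S4)
      = 0.18·0.12 + 0.1·0.34 + 0.14·0.26 + 0.15·0.28
      = 0.0216 + 0.034 + 0.0364 + 0.042 = 0.134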